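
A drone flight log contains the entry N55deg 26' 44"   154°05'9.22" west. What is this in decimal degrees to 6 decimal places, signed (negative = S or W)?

55.445556, -154.085894

Lat: 55° + 26/60 + 44/3600 = 55 + 0.433333 + 0.012222 = 55.4455556
N → positive
Lon: 5′ + 9.22″ = 5.15367′; 154 + 5.15367/60 = 154.0858944
W → negative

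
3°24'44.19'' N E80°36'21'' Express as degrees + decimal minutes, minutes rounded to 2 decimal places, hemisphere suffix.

3° 24.74′ N, 80° 36.35′ E

φ: seconds/60 = 0.73650; minutes = 24 + 0.73650 = 24.7365
Longitude: 36 + 21/60 = 36.3500′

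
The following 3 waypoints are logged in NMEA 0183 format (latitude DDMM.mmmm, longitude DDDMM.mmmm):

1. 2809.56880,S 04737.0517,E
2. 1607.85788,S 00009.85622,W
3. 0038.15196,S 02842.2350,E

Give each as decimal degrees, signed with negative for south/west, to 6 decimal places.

Point 1:
  Latitude: split at 2 digits → 28° and 9.5688′; 28 + 9.5688/60 = 28.1594800
  S ⇒ negate
  Lon: degrees = first 3 digits = 47, minutes = 37.0517; 47 + 37.0517/60 = 47.6175283
  E → positive
Point 2:
  Lat: degrees = first 2 digits = 16, minutes = 7.85788; 16 + 7.85788/60 = 16.1309647
  S → negative
  Lon: split at 3 digits → 000° and 9.85622′; 0 + 9.85622/60 = 0.1642703
  W ⇒ negate
Point 3:
  Lat: split at 2 digits → 00° and 38.15196′; 0 + 38.15196/60 = 0.6358660
  S ⇒ negate
  λ: split at 3 digits → 028° and 42.235′; 28 + 42.235/60 = 28.7039167
  E ⇒ keep positive

1. -28.159480, 47.617528
2. -16.130965, -0.164270
3. -0.635866, 28.703917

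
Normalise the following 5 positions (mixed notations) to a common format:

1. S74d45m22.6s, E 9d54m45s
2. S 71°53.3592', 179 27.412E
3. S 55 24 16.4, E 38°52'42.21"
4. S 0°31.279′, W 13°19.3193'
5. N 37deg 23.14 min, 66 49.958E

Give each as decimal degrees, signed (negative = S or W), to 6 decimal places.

1. -74.756278, 9.912500
2. -71.889320, 179.456867
3. -55.404556, 38.878392
4. -0.521317, -13.321988
5. 37.385667, 66.832633

Point 1:
  Lat: 74 + 45/60 + 22.6/3600 = 74.7562778
  hemisphere S, so the sign is −
  Lon: 54′ + 45″ = 54.75000′; 9 + 54.75000/60 = 9.9125000
  E → positive
Point 2:
  Lat: 71 + 53.3592/60 = 71.8893200
  S → negative
  λ: 179 + 27.412/60 = 179.4568667
  E ⇒ keep positive
Point 3:
  φ: 55 + 24/60 + 16.4/3600 = 55.4045556
  S → negative
  Longitude: 38 + 52/60 + 42.21/3600 = 38.8783917
  E ⇒ keep positive
Point 4:
  Lat: 31.279′ = 0.521317°; total 0.5213167
  hemisphere S, so the sign is −
  λ: 13 + 19.3193/60 = 13.3219883
  W ⇒ negate
Point 5:
  Latitude: 37 + 23.14/60 = 37.3856667
  N ⇒ keep positive
  λ: 49.958′ = 0.832633°; total 66.8326333
  E → positive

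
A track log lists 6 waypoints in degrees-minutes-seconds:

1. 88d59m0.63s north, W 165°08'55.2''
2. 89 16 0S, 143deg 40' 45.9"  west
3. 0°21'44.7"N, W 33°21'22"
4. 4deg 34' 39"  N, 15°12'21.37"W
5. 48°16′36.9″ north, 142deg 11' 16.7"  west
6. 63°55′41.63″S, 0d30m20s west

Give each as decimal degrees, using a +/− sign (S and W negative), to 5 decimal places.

1. 88.98351, -165.14867
2. -89.26667, -143.67942
3. 0.36242, -33.35611
4. 4.57750, -15.20594
5. 48.27692, -142.18797
6. -63.92823, -0.50556

Point 1:
  Lat: 88 + 59/60 + 0.63/3600 = 88.983508
  N ⇒ keep positive
  Lon: 165° + 8/60 + 55.2/3600 = 165 + 0.133333 + 0.015333 = 165.148667
  W ⇒ negate
Point 2:
  Latitude: 89 + 16/60 + 0/3600 = 89.266667
  S → negative
  Longitude: 40′ + 45.9″ = 40.76500′; 143 + 40.76500/60 = 143.679417
  hemisphere W, so the sign is −
Point 3:
  Lat: 0° + 21/60 + 44.7/3600 = 0 + 0.350000 + 0.012417 = 0.362417
  N → positive
  Longitude: 33 + 21/60 + 22/3600 = 33.356111
  W ⇒ negate
Point 4:
  Lat: 4° + 34/60 + 39/3600 = 4 + 0.566667 + 0.010833 = 4.577500
  N ⇒ keep positive
  Lon: 12′ + 21.37″ = 12.35617′; 15 + 12.35617/60 = 15.205936
  W → negative
Point 5:
  Lat: 48 + 16/60 + 36.9/3600 = 48.276917
  N → positive
  Lon: 142 + 11/60 + 16.7/3600 = 142.187972
  W ⇒ negate
Point 6:
  Latitude: 63 + 55/60 + 41.63/3600 = 63.928231
  hemisphere S, so the sign is −
  Lon: 30′ + 20″ = 30.33333′; 0 + 30.33333/60 = 0.505556
  W → negative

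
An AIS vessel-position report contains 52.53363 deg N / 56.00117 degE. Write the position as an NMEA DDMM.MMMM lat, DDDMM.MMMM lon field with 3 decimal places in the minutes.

Latitude: 52° + 0.533630 × 60 = 52° 32.01780′
Longitude: 56° + 0.001170 × 60 = 56° 0.07020′

5232.018,N / 05600.070,E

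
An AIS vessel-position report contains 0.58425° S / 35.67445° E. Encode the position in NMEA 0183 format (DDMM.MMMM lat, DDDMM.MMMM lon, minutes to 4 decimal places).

Latitude: fractional part 0.584250 → 35.055000 minutes
Lon: minutes = (35.674450 − 35) × 60 = 40.467000

0035.0550,S / 03540.4670,E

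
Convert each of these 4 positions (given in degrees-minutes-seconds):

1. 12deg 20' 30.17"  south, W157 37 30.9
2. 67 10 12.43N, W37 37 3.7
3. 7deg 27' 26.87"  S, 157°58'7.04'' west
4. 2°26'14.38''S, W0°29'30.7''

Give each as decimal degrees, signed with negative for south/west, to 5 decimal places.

Point 1:
  φ: 12 + 20/60 + 30.17/3600 = 12.341714
  S → negative
  Lon: 157° + 37/60 + 30.9/3600 = 157 + 0.616667 + 0.008583 = 157.625250
  hemisphere W, so the sign is −
Point 2:
  φ: 67° + 10/60 + 12.43/3600 = 67 + 0.166667 + 0.003453 = 67.170119
  N ⇒ keep positive
  λ: 37′ + 3.7″ = 37.06167′; 37 + 37.06167/60 = 37.617694
  hemisphere W, so the sign is −
Point 3:
  φ: 27′ + 26.87″ = 27.44783′; 7 + 27.44783/60 = 7.457464
  S ⇒ negate
  Lon: 58′ + 7.04″ = 58.11733′; 157 + 58.11733/60 = 157.968622
  W ⇒ negate
Point 4:
  Lat: 2° + 26/60 + 14.38/3600 = 2 + 0.433333 + 0.003994 = 2.437328
  S ⇒ negate
  Longitude: 29′ + 30.7″ = 29.51167′; 0 + 29.51167/60 = 0.491861
  hemisphere W, so the sign is −

1. -12.34171, -157.62525
2. 67.17012, -37.61769
3. -7.45746, -157.96862
4. -2.43733, -0.49186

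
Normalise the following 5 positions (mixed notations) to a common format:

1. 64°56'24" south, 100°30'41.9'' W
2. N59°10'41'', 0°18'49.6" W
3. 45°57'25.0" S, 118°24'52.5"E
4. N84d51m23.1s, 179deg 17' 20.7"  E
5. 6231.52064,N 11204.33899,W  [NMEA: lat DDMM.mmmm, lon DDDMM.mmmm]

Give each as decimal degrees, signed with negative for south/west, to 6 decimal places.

1. -64.940000, -100.511639
2. 59.178056, -0.313778
3. -45.956944, 118.414583
4. 84.856417, 179.289083
5. 62.525344, -112.072317

Point 1:
  φ: 56′ + 24″ = 56.40000′; 64 + 56.40000/60 = 64.9400000
  hemisphere S, so the sign is −
  λ: 100 + 30/60 + 41.9/3600 = 100.5116389
  W → negative
Point 2:
  Lat: 10′ + 41″ = 10.68333′; 59 + 10.68333/60 = 59.1780556
  N ⇒ keep positive
  Longitude: 0 + 18/60 + 49.6/3600 = 0.3137778
  W ⇒ negate
Point 3:
  Latitude: 45° + 57/60 + 25/3600 = 45 + 0.950000 + 0.006944 = 45.9569444
  S → negative
  λ: 118 + 24/60 + 52.5/3600 = 118.4145833
  E → positive
Point 4:
  φ: 51′ + 23.1″ = 51.38500′; 84 + 51.38500/60 = 84.8564167
  N → positive
  λ: 179° + 17/60 + 20.7/3600 = 179 + 0.283333 + 0.005750 = 179.2890833
  E → positive
Point 5:
  Lat: degrees = first 2 digits = 62, minutes = 31.52064; 62 + 31.52064/60 = 62.5253440
  N → positive
  λ: degrees = first 3 digits = 112, minutes = 4.33899; 112 + 4.33899/60 = 112.0723165
  W ⇒ negate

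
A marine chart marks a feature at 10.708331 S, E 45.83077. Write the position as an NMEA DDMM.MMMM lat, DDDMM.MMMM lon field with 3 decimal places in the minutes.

1042.500,S / 04549.846,E

Latitude: fractional part 0.708331 → 42.49986 minutes
λ: minutes = (45.830770 − 45) × 60 = 49.84620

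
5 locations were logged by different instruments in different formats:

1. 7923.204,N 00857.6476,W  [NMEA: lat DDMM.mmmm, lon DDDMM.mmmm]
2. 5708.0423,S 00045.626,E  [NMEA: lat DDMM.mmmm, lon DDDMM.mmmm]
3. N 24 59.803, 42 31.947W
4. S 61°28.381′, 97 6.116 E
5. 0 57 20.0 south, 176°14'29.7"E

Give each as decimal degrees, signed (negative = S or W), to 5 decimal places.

Point 1:
  Latitude: split at 2 digits → 79° and 23.204′; 79 + 23.204/60 = 79.386733
  N ⇒ keep positive
  Lon: split at 3 digits → 008° and 57.6476′; 8 + 57.6476/60 = 8.960793
  W ⇒ negate
Point 2:
  Latitude: split at 2 digits → 57° and 8.0423′; 57 + 8.0423/60 = 57.134038
  S ⇒ negate
  λ: split at 3 digits → 000° and 45.626′; 0 + 45.626/60 = 0.760433
  E → positive
Point 3:
  φ: 59.803′ = 0.996717°; total 24.996717
  N → positive
  Lon: 42 + 31.947/60 = 42.532450
  W ⇒ negate
Point 4:
  Latitude: 61 + 28.381/60 = 61.473017
  S → negative
  λ: 97 + 6.116/60 = 97.101933
  E → positive
Point 5:
  Latitude: 0 + 57/60 + 20/3600 = 0.955556
  S ⇒ negate
  λ: 14′ + 29.7″ = 14.49500′; 176 + 14.49500/60 = 176.241583
  E ⇒ keep positive

1. 79.38673, -8.96079
2. -57.13404, 0.76043
3. 24.99672, -42.53245
4. -61.47302, 97.10193
5. -0.95556, 176.24158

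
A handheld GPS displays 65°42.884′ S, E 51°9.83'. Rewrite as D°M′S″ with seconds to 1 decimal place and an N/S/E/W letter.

65°42′53.0″ S, 51°09′49.8″ E

Lat: 42.88400′ → 42′ and 0.88400 × 60 = 53.040″
λ: fractional minutes 0.83000 × 60 = 49.800″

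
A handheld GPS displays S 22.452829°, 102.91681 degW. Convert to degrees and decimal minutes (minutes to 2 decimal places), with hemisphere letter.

22° 27.17′ S, 102° 55.01′ W

Lat: 22° + 0.452829 × 60 = 22° 27.1697′
λ: fractional part 0.916810 → 55.0086 minutes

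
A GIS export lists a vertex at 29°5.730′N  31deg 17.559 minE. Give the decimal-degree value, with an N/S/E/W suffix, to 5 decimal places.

Latitude: 29 + 5.73/60 = 29.095500
Longitude: 17.559′ = 0.292650°; total 31.292650

29.09550° N, 31.29265° E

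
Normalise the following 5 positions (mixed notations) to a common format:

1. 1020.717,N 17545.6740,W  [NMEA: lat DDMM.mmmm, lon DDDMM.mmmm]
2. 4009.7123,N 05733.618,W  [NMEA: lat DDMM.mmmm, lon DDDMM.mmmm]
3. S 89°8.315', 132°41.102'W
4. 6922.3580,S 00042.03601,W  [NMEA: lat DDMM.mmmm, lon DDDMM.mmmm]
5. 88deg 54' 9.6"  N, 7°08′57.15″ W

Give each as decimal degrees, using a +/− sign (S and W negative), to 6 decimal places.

Point 1:
  Lat: degrees = first 2 digits = 10, minutes = 20.717; 10 + 20.717/60 = 10.3452833
  N → positive
  λ: degrees = first 3 digits = 175, minutes = 45.674; 175 + 45.674/60 = 175.7612333
  W → negative
Point 2:
  φ: degrees = first 2 digits = 40, minutes = 9.7123; 40 + 9.7123/60 = 40.1618717
  N → positive
  Lon: split at 3 digits → 057° and 33.618′; 57 + 33.618/60 = 57.5603000
  hemisphere W, so the sign is −
Point 3:
  Latitude: 8.315′ = 0.138583°; total 89.1385833
  hemisphere S, so the sign is −
  Lon: 41.102′ = 0.685033°; total 132.6850333
  W ⇒ negate
Point 4:
  Lat: degrees = first 2 digits = 69, minutes = 22.358; 69 + 22.358/60 = 69.3726333
  S → negative
  Longitude: degrees = first 3 digits = 0, minutes = 42.03601; 0 + 42.03601/60 = 0.7006002
  hemisphere W, so the sign is −
Point 5:
  Lat: 88° + 54/60 + 9.6/3600 = 88 + 0.900000 + 0.002667 = 88.9026667
  N → positive
  Longitude: 7 + 8/60 + 57.15/3600 = 7.1492083
  W ⇒ negate

1. 10.345283, -175.761233
2. 40.161872, -57.560300
3. -89.138583, -132.685033
4. -69.372633, -0.700600
5. 88.902667, -7.149208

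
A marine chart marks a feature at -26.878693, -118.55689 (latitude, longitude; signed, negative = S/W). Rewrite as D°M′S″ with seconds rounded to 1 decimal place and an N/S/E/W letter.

Latitude is negative → S; |value| = 26.878693
φ: 0.878693° → 52.72158′; 0.72158 × 60 = 43.295″
Longitude is negative → W; |value| = 118.556890
Longitude: whole degrees 118; 33.41340′ → 33′ and 24.804″

26°52′43.3″ S, 118°33′24.8″ W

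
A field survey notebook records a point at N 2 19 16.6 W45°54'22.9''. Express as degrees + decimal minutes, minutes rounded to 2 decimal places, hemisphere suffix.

2° 19.28′ N, 45° 54.38′ W

φ: seconds/60 = 0.27667; minutes = 19 + 0.27667 = 19.2767
Longitude: 54 + 22.9/60 = 54.3817′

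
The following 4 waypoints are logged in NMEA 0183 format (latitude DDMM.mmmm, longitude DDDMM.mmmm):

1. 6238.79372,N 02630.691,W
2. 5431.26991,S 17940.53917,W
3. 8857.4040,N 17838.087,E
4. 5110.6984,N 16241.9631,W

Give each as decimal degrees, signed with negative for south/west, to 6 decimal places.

1. 62.646562, -26.511517
2. -54.521165, -179.675653
3. 88.956733, 178.634783
4. 51.178307, -162.699385

Point 1:
  φ: split at 2 digits → 62° and 38.79372′; 62 + 38.79372/60 = 62.6465620
  N ⇒ keep positive
  Longitude: degrees = first 3 digits = 26, minutes = 30.691; 26 + 30.691/60 = 26.5115167
  W → negative
Point 2:
  Latitude: degrees = first 2 digits = 54, minutes = 31.26991; 54 + 31.26991/60 = 54.5211652
  S ⇒ negate
  Lon: degrees = first 3 digits = 179, minutes = 40.53917; 179 + 40.53917/60 = 179.6756528
  W ⇒ negate
Point 3:
  φ: degrees = first 2 digits = 88, minutes = 57.404; 88 + 57.404/60 = 88.9567333
  N → positive
  λ: split at 3 digits → 178° and 38.087′; 178 + 38.087/60 = 178.6347833
  E → positive
Point 4:
  Latitude: split at 2 digits → 51° and 10.6984′; 51 + 10.6984/60 = 51.1783067
  N → positive
  Longitude: degrees = first 3 digits = 162, minutes = 41.9631; 162 + 41.9631/60 = 162.6993850
  W ⇒ negate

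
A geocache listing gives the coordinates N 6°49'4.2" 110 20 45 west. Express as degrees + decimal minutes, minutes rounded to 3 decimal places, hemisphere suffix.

Latitude: seconds/60 = 0.07000; minutes = 49 + 0.07000 = 49.07000
Lon: 20 + 45/60 = 20.75000′

6° 49.070′ N, 110° 20.750′ W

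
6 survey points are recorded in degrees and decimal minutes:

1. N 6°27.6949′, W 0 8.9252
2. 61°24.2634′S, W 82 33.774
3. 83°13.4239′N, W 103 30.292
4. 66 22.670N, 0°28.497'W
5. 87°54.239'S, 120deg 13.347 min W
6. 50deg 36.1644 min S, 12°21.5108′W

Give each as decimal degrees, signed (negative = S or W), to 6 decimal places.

Point 1:
  Latitude: 6 + 27.6949/60 = 6.4615817
  N ⇒ keep positive
  Lon: 0 + 8.9252/60 = 0.1487533
  W → negative
Point 2:
  φ: 61 + 24.2634/60 = 61.4043900
  S → negative
  λ: 82 + 33.774/60 = 82.5629000
  W → negative
Point 3:
  φ: 13.4239′ = 0.223732°; total 83.2237317
  N → positive
  Longitude: 30.292′ = 0.504867°; total 103.5048667
  W → negative
Point 4:
  Latitude: 22.67′ = 0.377833°; total 66.3778333
  N ⇒ keep positive
  λ: 0 + 28.497/60 = 0.4749500
  W → negative
Point 5:
  Lat: 54.239′ = 0.903983°; total 87.9039833
  S → negative
  Lon: 13.347′ = 0.222450°; total 120.2224500
  W ⇒ negate
Point 6:
  Latitude: 36.1644′ = 0.602740°; total 50.6027400
  S ⇒ negate
  λ: 12 + 21.5108/60 = 12.3585133
  hemisphere W, so the sign is −

1. 6.461582, -0.148753
2. -61.404390, -82.562900
3. 83.223732, -103.504867
4. 66.377833, -0.474950
5. -87.903983, -120.222450
6. -50.602740, -12.358513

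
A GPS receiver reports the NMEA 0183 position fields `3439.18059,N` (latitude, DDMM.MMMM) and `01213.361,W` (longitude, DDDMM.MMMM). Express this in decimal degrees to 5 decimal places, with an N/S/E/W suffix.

Lat: degrees = first 2 digits = 34, minutes = 39.18059; 34 + 39.18059/60 = 34.653010
Longitude: degrees = first 3 digits = 12, minutes = 13.361; 12 + 13.361/60 = 12.222683

34.65301° N, 12.22268° W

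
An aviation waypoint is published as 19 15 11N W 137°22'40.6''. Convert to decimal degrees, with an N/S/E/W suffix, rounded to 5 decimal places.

Lat: 15′ + 11″ = 15.18333′; 19 + 15.18333/60 = 19.253056
Longitude: 137 + 22/60 + 40.6/3600 = 137.377944

19.25306° N, 137.37794° W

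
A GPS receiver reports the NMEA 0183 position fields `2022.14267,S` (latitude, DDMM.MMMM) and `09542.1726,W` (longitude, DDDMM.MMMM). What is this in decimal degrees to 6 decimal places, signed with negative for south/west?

Lat: split at 2 digits → 20° and 22.14267′; 20 + 22.14267/60 = 20.3690445
hemisphere S, so the sign is −
Longitude: split at 3 digits → 095° and 42.1726′; 95 + 42.1726/60 = 95.7028767
hemisphere W, so the sign is −

-20.369045, -95.702877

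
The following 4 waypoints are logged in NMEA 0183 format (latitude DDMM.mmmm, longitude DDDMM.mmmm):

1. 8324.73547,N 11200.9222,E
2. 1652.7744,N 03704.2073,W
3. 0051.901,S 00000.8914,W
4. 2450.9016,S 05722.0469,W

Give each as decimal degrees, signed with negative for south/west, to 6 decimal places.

1. 83.412258, 112.015370
2. 16.879573, -37.070122
3. -0.865017, -0.014857
4. -24.848360, -57.367448

Point 1:
  Latitude: split at 2 digits → 83° and 24.73547′; 83 + 24.73547/60 = 83.4122578
  N ⇒ keep positive
  λ: degrees = first 3 digits = 112, minutes = 0.9222; 112 + 0.9222/60 = 112.0153700
  E ⇒ keep positive
Point 2:
  φ: split at 2 digits → 16° and 52.7744′; 16 + 52.7744/60 = 16.8795733
  N ⇒ keep positive
  Lon: degrees = first 3 digits = 37, minutes = 4.2073; 37 + 4.2073/60 = 37.0701217
  W ⇒ negate
Point 3:
  φ: split at 2 digits → 00° and 51.901′; 0 + 51.901/60 = 0.8650167
  hemisphere S, so the sign is −
  Longitude: split at 3 digits → 000° and 0.8914′; 0 + 0.8914/60 = 0.0148567
  W → negative
Point 4:
  Latitude: degrees = first 2 digits = 24, minutes = 50.9016; 24 + 50.9016/60 = 24.8483600
  S → negative
  Longitude: split at 3 digits → 057° and 22.0469′; 57 + 22.0469/60 = 57.3674483
  hemisphere W, so the sign is −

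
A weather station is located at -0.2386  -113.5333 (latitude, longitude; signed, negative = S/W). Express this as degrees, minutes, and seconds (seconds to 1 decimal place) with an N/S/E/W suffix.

0°14′19.0″ S, 113°31′59.9″ W

Latitude is negative → S; |value| = 0.238600
φ: whole degrees 0; 14.31600′ → 14′ and 18.960″
Longitude is negative → W; |value| = 113.533300
Lon: 0.533300° → 31.99800′; 0.99800 × 60 = 59.880″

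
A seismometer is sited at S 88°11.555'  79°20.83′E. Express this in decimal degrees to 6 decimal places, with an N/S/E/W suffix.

88.192583° S, 79.347167° E

φ: 88 + 11.555/60 = 88.1925833
Longitude: 20.83′ = 0.347167°; total 79.3471667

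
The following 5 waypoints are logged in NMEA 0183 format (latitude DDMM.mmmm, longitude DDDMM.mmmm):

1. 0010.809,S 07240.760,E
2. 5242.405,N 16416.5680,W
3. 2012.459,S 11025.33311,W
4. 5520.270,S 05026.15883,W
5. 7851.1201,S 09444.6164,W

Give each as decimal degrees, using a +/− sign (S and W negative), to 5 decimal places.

1. -0.18015, 72.67933
2. 52.70675, -164.27613
3. -20.20765, -110.42222
4. -55.33783, -50.43598
5. -78.85200, -94.74361

Point 1:
  Latitude: split at 2 digits → 00° and 10.809′; 0 + 10.809/60 = 0.180150
  S ⇒ negate
  Longitude: degrees = first 3 digits = 72, minutes = 40.76; 72 + 40.76/60 = 72.679333
  E ⇒ keep positive
Point 2:
  Latitude: degrees = first 2 digits = 52, minutes = 42.405; 52 + 42.405/60 = 52.706750
  N ⇒ keep positive
  Lon: degrees = first 3 digits = 164, minutes = 16.568; 164 + 16.568/60 = 164.276133
  W → negative
Point 3:
  Lat: split at 2 digits → 20° and 12.459′; 20 + 12.459/60 = 20.207650
  S → negative
  Longitude: split at 3 digits → 110° and 25.33311′; 110 + 25.33311/60 = 110.422219
  W ⇒ negate
Point 4:
  Lat: split at 2 digits → 55° and 20.27′; 55 + 20.27/60 = 55.337833
  S ⇒ negate
  Longitude: split at 3 digits → 050° and 26.15883′; 50 + 26.15883/60 = 50.435981
  W → negative
Point 5:
  Latitude: degrees = first 2 digits = 78, minutes = 51.1201; 78 + 51.1201/60 = 78.852002
  S ⇒ negate
  λ: degrees = first 3 digits = 94, minutes = 44.6164; 94 + 44.6164/60 = 94.743607
  W ⇒ negate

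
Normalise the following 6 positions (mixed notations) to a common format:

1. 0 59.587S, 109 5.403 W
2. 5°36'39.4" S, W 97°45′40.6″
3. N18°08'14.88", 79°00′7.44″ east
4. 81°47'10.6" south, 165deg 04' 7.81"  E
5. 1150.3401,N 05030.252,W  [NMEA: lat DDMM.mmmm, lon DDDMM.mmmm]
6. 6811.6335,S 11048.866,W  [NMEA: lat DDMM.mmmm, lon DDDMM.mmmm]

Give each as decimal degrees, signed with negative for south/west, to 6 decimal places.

1. -0.993117, -109.090050
2. -5.610944, -97.761278
3. 18.137467, 79.002067
4. -81.786278, 165.068836
5. 11.839002, -50.504200
6. -68.193892, -110.814433

Point 1:
  Latitude: 0 + 59.587/60 = 0.9931167
  S ⇒ negate
  Longitude: 5.403′ = 0.090050°; total 109.0900500
  W → negative
Point 2:
  Lat: 5° + 36/60 + 39.4/3600 = 5 + 0.600000 + 0.010944 = 5.6109444
  hemisphere S, so the sign is −
  Lon: 97 + 45/60 + 40.6/3600 = 97.7612778
  hemisphere W, so the sign is −
Point 3:
  φ: 18 + 8/60 + 14.88/3600 = 18.1374667
  N → positive
  Longitude: 0′ + 7.44″ = 0.12400′; 79 + 0.12400/60 = 79.0020667
  E → positive
Point 4:
  Latitude: 81 + 47/60 + 10.6/3600 = 81.7862778
  S ⇒ negate
  Lon: 4′ + 7.81″ = 4.13017′; 165 + 4.13017/60 = 165.0688361
  E ⇒ keep positive
Point 5:
  φ: degrees = first 2 digits = 11, minutes = 50.3401; 11 + 50.3401/60 = 11.8390017
  N → positive
  λ: split at 3 digits → 050° and 30.252′; 50 + 30.252/60 = 50.5042000
  W → negative
Point 6:
  Latitude: split at 2 digits → 68° and 11.6335′; 68 + 11.6335/60 = 68.1938917
  hemisphere S, so the sign is −
  Lon: split at 3 digits → 110° and 48.866′; 110 + 48.866/60 = 110.8144333
  W ⇒ negate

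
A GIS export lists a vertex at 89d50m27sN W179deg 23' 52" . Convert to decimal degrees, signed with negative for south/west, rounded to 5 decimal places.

Latitude: 89° + 50/60 + 27/3600 = 89 + 0.833333 + 0.007500 = 89.840833
N → positive
λ: 23′ + 52″ = 23.86667′; 179 + 23.86667/60 = 179.397778
W ⇒ negate

89.84083, -179.39778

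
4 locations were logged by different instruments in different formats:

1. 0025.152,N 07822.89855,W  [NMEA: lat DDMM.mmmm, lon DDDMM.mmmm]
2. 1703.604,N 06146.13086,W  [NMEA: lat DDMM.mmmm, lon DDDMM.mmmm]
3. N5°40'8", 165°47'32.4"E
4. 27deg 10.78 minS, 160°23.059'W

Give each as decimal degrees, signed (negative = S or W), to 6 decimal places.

Point 1:
  Lat: split at 2 digits → 00° and 25.152′; 0 + 25.152/60 = 0.4192000
  N → positive
  Lon: degrees = first 3 digits = 78, minutes = 22.89855; 78 + 22.89855/60 = 78.3816425
  hemisphere W, so the sign is −
Point 2:
  Lat: split at 2 digits → 17° and 3.604′; 17 + 3.604/60 = 17.0600667
  N ⇒ keep positive
  Longitude: degrees = first 3 digits = 61, minutes = 46.13086; 61 + 46.13086/60 = 61.7688477
  W ⇒ negate
Point 3:
  Lat: 40′ + 8″ = 40.13333′; 5 + 40.13333/60 = 5.6688889
  N ⇒ keep positive
  Lon: 165° + 47/60 + 32.4/3600 = 165 + 0.783333 + 0.009000 = 165.7923333
  E → positive
Point 4:
  Latitude: 27 + 10.78/60 = 27.1796667
  S → negative
  Lon: 160 + 23.059/60 = 160.3843167
  W ⇒ negate

1. 0.419200, -78.381643
2. 17.060067, -61.768848
3. 5.668889, 165.792333
4. -27.179667, -160.384317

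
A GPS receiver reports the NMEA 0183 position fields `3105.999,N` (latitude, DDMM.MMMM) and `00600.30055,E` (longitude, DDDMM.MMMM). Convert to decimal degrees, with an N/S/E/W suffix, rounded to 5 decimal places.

Lat: split at 2 digits → 31° and 5.999′; 31 + 5.999/60 = 31.099983
Longitude: split at 3 digits → 006° and 0.30055′; 6 + 0.30055/60 = 6.005009

31.09998° N, 6.00501° E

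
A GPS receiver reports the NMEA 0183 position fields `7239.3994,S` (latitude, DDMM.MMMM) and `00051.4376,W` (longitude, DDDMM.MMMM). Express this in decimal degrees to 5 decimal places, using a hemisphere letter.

72.65666° S, 0.85729° W

Lat: split at 2 digits → 72° and 39.3994′; 72 + 39.3994/60 = 72.656657
Longitude: split at 3 digits → 000° and 51.4376′; 0 + 51.4376/60 = 0.857293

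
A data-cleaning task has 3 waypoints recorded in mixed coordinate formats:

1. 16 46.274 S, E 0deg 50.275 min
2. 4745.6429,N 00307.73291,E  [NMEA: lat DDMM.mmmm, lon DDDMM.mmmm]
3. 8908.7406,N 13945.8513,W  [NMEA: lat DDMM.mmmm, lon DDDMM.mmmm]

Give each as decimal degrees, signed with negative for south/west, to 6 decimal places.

Point 1:
  φ: 46.274′ = 0.771233°; total 16.7712333
  S ⇒ negate
  Lon: 50.275′ = 0.837917°; total 0.8379167
  E ⇒ keep positive
Point 2:
  Latitude: split at 2 digits → 47° and 45.6429′; 47 + 45.6429/60 = 47.7607150
  N → positive
  Longitude: degrees = first 3 digits = 3, minutes = 7.73291; 3 + 7.73291/60 = 3.1288818
  E → positive
Point 3:
  Latitude: split at 2 digits → 89° and 8.7406′; 89 + 8.7406/60 = 89.1456767
  N ⇒ keep positive
  λ: degrees = first 3 digits = 139, minutes = 45.8513; 139 + 45.8513/60 = 139.7641883
  W → negative

1. -16.771233, 0.837917
2. 47.760715, 3.128882
3. 89.145677, -139.764188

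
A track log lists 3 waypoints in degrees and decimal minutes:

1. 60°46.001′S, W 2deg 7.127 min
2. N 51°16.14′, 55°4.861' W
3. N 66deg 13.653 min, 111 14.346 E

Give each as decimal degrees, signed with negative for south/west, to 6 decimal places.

Point 1:
  Latitude: 60 + 46.001/60 = 60.7666833
  S ⇒ negate
  λ: 7.127′ = 0.118783°; total 2.1187833
  W ⇒ negate
Point 2:
  Latitude: 51 + 16.14/60 = 51.2690000
  N → positive
  λ: 55 + 4.861/60 = 55.0810167
  W → negative
Point 3:
  Lat: 13.653′ = 0.227550°; total 66.2275500
  N → positive
  λ: 111 + 14.346/60 = 111.2391000
  E → positive

1. -60.766683, -2.118783
2. 51.269000, -55.081017
3. 66.227550, 111.239100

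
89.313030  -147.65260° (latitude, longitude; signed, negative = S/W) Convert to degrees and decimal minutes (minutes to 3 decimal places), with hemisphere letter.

89° 18.782′ N, 147° 39.156′ W

Latitude: fractional part 0.313030 → 18.78180 minutes
Longitude is negative → W; |value| = 147.652600
Lon: fractional part 0.652600 → 39.15600 minutes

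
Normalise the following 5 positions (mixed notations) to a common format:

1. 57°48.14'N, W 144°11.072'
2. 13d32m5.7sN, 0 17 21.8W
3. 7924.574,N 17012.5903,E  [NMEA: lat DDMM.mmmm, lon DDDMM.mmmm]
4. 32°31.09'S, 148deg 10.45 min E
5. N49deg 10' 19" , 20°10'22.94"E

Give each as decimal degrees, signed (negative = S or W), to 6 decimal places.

1. 57.802333, -144.184533
2. 13.534917, -0.289389
3. 79.409567, 170.209838
4. -32.518167, 148.174167
5. 49.171944, 20.173039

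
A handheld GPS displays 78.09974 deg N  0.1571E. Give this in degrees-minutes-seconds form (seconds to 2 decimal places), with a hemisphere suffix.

Latitude: 0.099740 × 60 = 5.98440′ → 5′, remainder × 60 = 59.0640″
Lon: 0.157100° → 9.42600′; 0.42600 × 60 = 25.5600″

78°05′59.06″ N, 0°09′25.56″ E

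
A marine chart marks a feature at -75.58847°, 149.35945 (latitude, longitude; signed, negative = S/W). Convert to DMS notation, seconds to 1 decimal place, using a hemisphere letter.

75°35′18.5″ S, 149°21′34.0″ E

Latitude is negative → S; |value| = 75.588470
Latitude: 0.588470° → 35.30820′; 0.30820 × 60 = 18.492″
Longitude: 0.359450° → 21.56700′; 0.56700 × 60 = 34.020″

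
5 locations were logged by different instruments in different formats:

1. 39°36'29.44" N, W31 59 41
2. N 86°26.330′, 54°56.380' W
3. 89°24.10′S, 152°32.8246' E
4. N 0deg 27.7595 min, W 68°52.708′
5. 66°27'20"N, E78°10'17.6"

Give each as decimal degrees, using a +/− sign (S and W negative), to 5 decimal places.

1. 39.60818, -31.99472
2. 86.43883, -54.93967
3. -89.40167, 152.54708
4. 0.46266, -68.87847
5. 66.45556, 78.17156

Point 1:
  φ: 39 + 36/60 + 29.44/3600 = 39.608178
  N → positive
  Lon: 59′ + 41″ = 59.68333′; 31 + 59.68333/60 = 31.994722
  hemisphere W, so the sign is −
Point 2:
  φ: 26.33′ = 0.438833°; total 86.438833
  N ⇒ keep positive
  λ: 54 + 56.38/60 = 54.939667
  hemisphere W, so the sign is −
Point 3:
  Lat: 24.1′ = 0.401667°; total 89.401667
  hemisphere S, so the sign is −
  λ: 152 + 32.8246/60 = 152.547077
  E → positive
Point 4:
  Lat: 0 + 27.7595/60 = 0.462658
  N → positive
  Longitude: 68 + 52.708/60 = 68.878467
  hemisphere W, so the sign is −
Point 5:
  Lat: 66° + 27/60 + 20/3600 = 66 + 0.450000 + 0.005556 = 66.455556
  N ⇒ keep positive
  λ: 78 + 10/60 + 17.6/3600 = 78.171556
  E ⇒ keep positive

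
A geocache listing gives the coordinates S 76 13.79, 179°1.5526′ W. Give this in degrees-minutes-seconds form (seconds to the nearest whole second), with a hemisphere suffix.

φ: 13.79000′ → 13′ and 0.79000 × 60 = 47.40″
Lon: 1.55260′ → 1′ and 0.55260 × 60 = 33.16″

76°13′47″ S, 179°01′33″ W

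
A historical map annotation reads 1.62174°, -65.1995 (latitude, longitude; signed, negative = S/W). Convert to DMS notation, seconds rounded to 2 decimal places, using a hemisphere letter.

Latitude: 0.621740 × 60 = 37.30440′ → 37′, remainder × 60 = 18.2640″
Longitude is negative → W; |value| = 65.199500
Lon: 0.199500 × 60 = 11.97000′ → 11′, remainder × 60 = 58.2000″

1°37′18.26″ N, 65°11′58.20″ W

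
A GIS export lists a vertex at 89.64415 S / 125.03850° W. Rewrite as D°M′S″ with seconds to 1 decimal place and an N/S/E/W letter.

Lat: whole degrees 89; 38.64900′ → 38′ and 38.940″
Lon: 0.038500° → 2.31000′; 0.31000 × 60 = 18.600″

89°38′38.9″ S, 125°02′18.6″ W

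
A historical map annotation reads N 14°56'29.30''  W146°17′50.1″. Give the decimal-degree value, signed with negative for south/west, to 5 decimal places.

14.94147, -146.29725

Lat: 14 + 56/60 + 29.3/3600 = 14.941472
N → positive
Lon: 146° + 17/60 + 50.1/3600 = 146 + 0.283333 + 0.013917 = 146.297250
W ⇒ negate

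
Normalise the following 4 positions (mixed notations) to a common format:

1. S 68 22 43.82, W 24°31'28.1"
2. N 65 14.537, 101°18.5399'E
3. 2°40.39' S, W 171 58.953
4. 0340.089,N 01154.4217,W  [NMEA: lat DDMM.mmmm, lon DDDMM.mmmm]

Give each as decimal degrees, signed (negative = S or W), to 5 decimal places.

Point 1:
  Latitude: 68° + 22/60 + 43.82/3600 = 68 + 0.366667 + 0.012172 = 68.378839
  S ⇒ negate
  λ: 24° + 31/60 + 28.1/3600 = 24 + 0.516667 + 0.007806 = 24.524472
  hemisphere W, so the sign is −
Point 2:
  φ: 14.537′ = 0.242283°; total 65.242283
  N ⇒ keep positive
  Lon: 18.5399′ = 0.308998°; total 101.308998
  E → positive
Point 3:
  Lat: 2 + 40.39/60 = 2.673167
  S ⇒ negate
  λ: 58.953′ = 0.982550°; total 171.982550
  hemisphere W, so the sign is −
Point 4:
  Latitude: degrees = first 2 digits = 3, minutes = 40.089; 3 + 40.089/60 = 3.668150
  N ⇒ keep positive
  Lon: split at 3 digits → 011° and 54.4217′; 11 + 54.4217/60 = 11.907028
  W ⇒ negate

1. -68.37884, -24.52447
2. 65.24228, 101.30900
3. -2.67317, -171.98255
4. 3.66815, -11.90703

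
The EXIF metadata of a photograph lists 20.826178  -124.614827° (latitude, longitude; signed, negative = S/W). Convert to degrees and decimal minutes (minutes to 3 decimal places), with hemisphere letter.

20° 49.571′ N, 124° 36.890′ W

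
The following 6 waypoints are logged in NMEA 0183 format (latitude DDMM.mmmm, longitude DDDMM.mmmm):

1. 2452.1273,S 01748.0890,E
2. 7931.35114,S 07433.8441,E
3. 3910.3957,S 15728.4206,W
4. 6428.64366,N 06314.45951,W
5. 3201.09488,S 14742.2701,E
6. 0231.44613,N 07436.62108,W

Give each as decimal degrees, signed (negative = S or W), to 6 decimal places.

1. -24.868788, 17.801483
2. -79.522519, 74.564068
3. -39.173262, -157.473677
4. 64.477394, -63.240992
5. -32.018248, 147.704502
6. 2.524102, -74.610351

Point 1:
  φ: degrees = first 2 digits = 24, minutes = 52.1273; 24 + 52.1273/60 = 24.8687883
  hemisphere S, so the sign is −
  Longitude: degrees = first 3 digits = 17, minutes = 48.089; 17 + 48.089/60 = 17.8014833
  E → positive
Point 2:
  φ: degrees = first 2 digits = 79, minutes = 31.35114; 79 + 31.35114/60 = 79.5225190
  S ⇒ negate
  λ: split at 3 digits → 074° and 33.8441′; 74 + 33.8441/60 = 74.5640683
  E ⇒ keep positive
Point 3:
  Lat: degrees = first 2 digits = 39, minutes = 10.3957; 39 + 10.3957/60 = 39.1732617
  S ⇒ negate
  Longitude: degrees = first 3 digits = 157, minutes = 28.4206; 157 + 28.4206/60 = 157.4736767
  hemisphere W, so the sign is −
Point 4:
  Latitude: split at 2 digits → 64° and 28.64366′; 64 + 28.64366/60 = 64.4773943
  N → positive
  Lon: degrees = first 3 digits = 63, minutes = 14.45951; 63 + 14.45951/60 = 63.2409918
  hemisphere W, so the sign is −
Point 5:
  φ: split at 2 digits → 32° and 1.09488′; 32 + 1.09488/60 = 32.0182480
  hemisphere S, so the sign is −
  λ: split at 3 digits → 147° and 42.2701′; 147 + 42.2701/60 = 147.7045017
  E → positive
Point 6:
  Latitude: degrees = first 2 digits = 2, minutes = 31.44613; 2 + 31.44613/60 = 2.5241022
  N ⇒ keep positive
  Longitude: degrees = first 3 digits = 74, minutes = 36.62108; 74 + 36.62108/60 = 74.6103513
  W → negative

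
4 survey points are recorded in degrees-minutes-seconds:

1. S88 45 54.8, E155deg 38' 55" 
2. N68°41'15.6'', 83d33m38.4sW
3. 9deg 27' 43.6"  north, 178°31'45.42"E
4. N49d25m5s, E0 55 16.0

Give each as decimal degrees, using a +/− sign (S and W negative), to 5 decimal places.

1. -88.76522, 155.64861
2. 68.68767, -83.56067
3. 9.46211, 178.52928
4. 49.41806, 0.92111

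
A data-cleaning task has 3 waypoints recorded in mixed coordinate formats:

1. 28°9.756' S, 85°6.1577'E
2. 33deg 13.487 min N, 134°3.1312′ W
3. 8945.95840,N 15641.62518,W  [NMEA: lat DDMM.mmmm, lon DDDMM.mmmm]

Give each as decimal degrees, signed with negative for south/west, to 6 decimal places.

Point 1:
  Latitude: 28 + 9.756/60 = 28.1626000
  S → negative
  Lon: 85 + 6.1577/60 = 85.1026283
  E ⇒ keep positive
Point 2:
  Latitude: 13.487′ = 0.224783°; total 33.2247833
  N → positive
  Longitude: 3.1312′ = 0.052187°; total 134.0521867
  W ⇒ negate
Point 3:
  Latitude: degrees = first 2 digits = 89, minutes = 45.9584; 89 + 45.9584/60 = 89.7659733
  N → positive
  Longitude: degrees = first 3 digits = 156, minutes = 41.62518; 156 + 41.62518/60 = 156.6937530
  W ⇒ negate

1. -28.162600, 85.102628
2. 33.224783, -134.052187
3. 89.765973, -156.693753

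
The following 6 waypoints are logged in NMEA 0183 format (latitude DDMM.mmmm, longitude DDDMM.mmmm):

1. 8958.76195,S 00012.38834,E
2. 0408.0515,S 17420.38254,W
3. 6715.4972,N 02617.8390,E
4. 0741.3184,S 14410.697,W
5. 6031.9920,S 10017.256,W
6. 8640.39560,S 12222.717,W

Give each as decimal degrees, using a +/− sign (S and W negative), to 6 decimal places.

1. -89.979366, 0.206472
2. -4.134192, -174.339709
3. 67.258287, 26.297317
4. -7.688640, -144.178283
5. -60.533200, -100.287600
6. -86.673260, -122.378617

Point 1:
  Latitude: split at 2 digits → 89° and 58.76195′; 89 + 58.76195/60 = 89.9793658
  S ⇒ negate
  λ: split at 3 digits → 000° and 12.38834′; 0 + 12.38834/60 = 0.2064723
  E ⇒ keep positive
Point 2:
  Latitude: degrees = first 2 digits = 4, minutes = 8.0515; 4 + 8.0515/60 = 4.1341917
  S → negative
  λ: split at 3 digits → 174° and 20.38254′; 174 + 20.38254/60 = 174.3397090
  W ⇒ negate
Point 3:
  Latitude: degrees = first 2 digits = 67, minutes = 15.4972; 67 + 15.4972/60 = 67.2582867
  N ⇒ keep positive
  λ: degrees = first 3 digits = 26, minutes = 17.839; 26 + 17.839/60 = 26.2973167
  E → positive
Point 4:
  φ: degrees = first 2 digits = 7, minutes = 41.3184; 7 + 41.3184/60 = 7.6886400
  hemisphere S, so the sign is −
  Lon: split at 3 digits → 144° and 10.697′; 144 + 10.697/60 = 144.1782833
  hemisphere W, so the sign is −
Point 5:
  Lat: degrees = first 2 digits = 60, minutes = 31.992; 60 + 31.992/60 = 60.5332000
  S → negative
  λ: degrees = first 3 digits = 100, minutes = 17.256; 100 + 17.256/60 = 100.2876000
  W ⇒ negate
Point 6:
  Lat: split at 2 digits → 86° and 40.3956′; 86 + 40.3956/60 = 86.6732600
  hemisphere S, so the sign is −
  Longitude: degrees = first 3 digits = 122, minutes = 22.717; 122 + 22.717/60 = 122.3786167
  W ⇒ negate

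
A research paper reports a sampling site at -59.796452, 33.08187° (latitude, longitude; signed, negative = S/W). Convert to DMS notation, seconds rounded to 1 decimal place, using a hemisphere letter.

Latitude is negative → S; |value| = 59.796452
Lat: 0.796452° → 47.78712′; 0.78712 × 60 = 47.227″
Lon: 0.081870 × 60 = 4.91220′ → 4′, remainder × 60 = 54.732″

59°47′47.2″ S, 33°04′54.7″ E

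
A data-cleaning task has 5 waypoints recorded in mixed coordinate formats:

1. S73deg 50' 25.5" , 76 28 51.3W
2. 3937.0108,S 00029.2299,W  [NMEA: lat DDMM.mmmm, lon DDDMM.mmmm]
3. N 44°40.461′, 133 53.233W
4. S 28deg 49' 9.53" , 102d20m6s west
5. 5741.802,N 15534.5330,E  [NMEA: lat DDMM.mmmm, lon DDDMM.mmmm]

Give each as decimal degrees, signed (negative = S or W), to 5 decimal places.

1. -73.84042, -76.48092
2. -39.61685, -0.48717
3. 44.67435, -133.88722
4. -28.81931, -102.33500
5. 57.69670, 155.57555

Point 1:
  φ: 73 + 50/60 + 25.5/3600 = 73.840417
  S ⇒ negate
  Lon: 28′ + 51.3″ = 28.85500′; 76 + 28.85500/60 = 76.480917
  hemisphere W, so the sign is −
Point 2:
  φ: degrees = first 2 digits = 39, minutes = 37.0108; 39 + 37.0108/60 = 39.616847
  S → negative
  Lon: split at 3 digits → 000° and 29.2299′; 0 + 29.2299/60 = 0.487165
  W ⇒ negate
Point 3:
  Latitude: 40.461′ = 0.674350°; total 44.674350
  N → positive
  λ: 133 + 53.233/60 = 133.887217
  W ⇒ negate
Point 4:
  φ: 28 + 49/60 + 9.53/3600 = 28.819314
  S ⇒ negate
  Longitude: 102 + 20/60 + 6/3600 = 102.335000
  W ⇒ negate
Point 5:
  φ: degrees = first 2 digits = 57, minutes = 41.802; 57 + 41.802/60 = 57.696700
  N ⇒ keep positive
  Lon: degrees = first 3 digits = 155, minutes = 34.533; 155 + 34.533/60 = 155.575550
  E ⇒ keep positive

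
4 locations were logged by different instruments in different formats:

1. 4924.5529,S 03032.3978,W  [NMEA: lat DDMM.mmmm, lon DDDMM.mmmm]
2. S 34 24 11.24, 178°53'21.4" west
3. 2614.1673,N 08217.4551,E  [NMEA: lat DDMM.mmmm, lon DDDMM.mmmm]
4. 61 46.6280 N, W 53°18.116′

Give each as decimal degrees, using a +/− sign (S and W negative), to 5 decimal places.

Point 1:
  φ: degrees = first 2 digits = 49, minutes = 24.5529; 49 + 24.5529/60 = 49.409215
  S → negative
  Lon: degrees = first 3 digits = 30, minutes = 32.3978; 30 + 32.3978/60 = 30.539963
  W → negative
Point 2:
  φ: 24′ + 11.24″ = 24.18733′; 34 + 24.18733/60 = 34.403122
  S → negative
  Longitude: 178 + 53/60 + 21.4/3600 = 178.889278
  W → negative
Point 3:
  φ: degrees = first 2 digits = 26, minutes = 14.1673; 26 + 14.1673/60 = 26.236122
  N ⇒ keep positive
  Longitude: split at 3 digits → 082° and 17.4551′; 82 + 17.4551/60 = 82.290918
  E ⇒ keep positive
Point 4:
  Latitude: 61 + 46.628/60 = 61.777133
  N ⇒ keep positive
  λ: 53 + 18.116/60 = 53.301933
  W ⇒ negate

1. -49.40922, -30.53996
2. -34.40312, -178.88928
3. 26.23612, 82.29092
4. 61.77713, -53.30193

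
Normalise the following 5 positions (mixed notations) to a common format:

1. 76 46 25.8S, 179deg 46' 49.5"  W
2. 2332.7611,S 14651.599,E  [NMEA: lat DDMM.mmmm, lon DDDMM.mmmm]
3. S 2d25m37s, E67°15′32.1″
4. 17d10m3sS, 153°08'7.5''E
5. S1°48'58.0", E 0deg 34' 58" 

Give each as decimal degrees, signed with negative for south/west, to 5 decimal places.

Point 1:
  Latitude: 46′ + 25.8″ = 46.43000′; 76 + 46.43000/60 = 76.773833
  S → negative
  λ: 179° + 46/60 + 49.5/3600 = 179 + 0.766667 + 0.013750 = 179.780417
  W → negative
Point 2:
  Lat: split at 2 digits → 23° and 32.7611′; 23 + 32.7611/60 = 23.546018
  S ⇒ negate
  λ: split at 3 digits → 146° and 51.599′; 146 + 51.599/60 = 146.859983
  E → positive
Point 3:
  Latitude: 25′ + 37″ = 25.61667′; 2 + 25.61667/60 = 2.426944
  S ⇒ negate
  Longitude: 67 + 15/60 + 32.1/3600 = 67.258917
  E → positive
Point 4:
  Latitude: 10′ + 3″ = 10.05000′; 17 + 10.05000/60 = 17.167500
  hemisphere S, so the sign is −
  λ: 153 + 8/60 + 7.5/3600 = 153.135417
  E → positive
Point 5:
  φ: 1° + 48/60 + 58/3600 = 1 + 0.800000 + 0.016111 = 1.816111
  hemisphere S, so the sign is −
  Lon: 34′ + 58″ = 34.96667′; 0 + 34.96667/60 = 0.582778
  E → positive

1. -76.77383, -179.78042
2. -23.54602, 146.85998
3. -2.42694, 67.25892
4. -17.16750, 153.13542
5. -1.81611, 0.58278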